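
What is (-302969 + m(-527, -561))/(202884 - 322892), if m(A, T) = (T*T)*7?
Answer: -950039/60004 ≈ -15.833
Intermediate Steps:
m(A, T) = 7*T² (m(A, T) = T²*7 = 7*T²)
(-302969 + m(-527, -561))/(202884 - 322892) = (-302969 + 7*(-561)²)/(202884 - 322892) = (-302969 + 7*314721)/(-120008) = (-302969 + 2203047)*(-1/120008) = 1900078*(-1/120008) = -950039/60004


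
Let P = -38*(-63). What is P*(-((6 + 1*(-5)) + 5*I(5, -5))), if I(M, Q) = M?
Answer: -62244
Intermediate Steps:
P = 2394
P*(-((6 + 1*(-5)) + 5*I(5, -5))) = 2394*(-((6 + 1*(-5)) + 5*5)) = 2394*(-((6 - 5) + 25)) = 2394*(-(1 + 25)) = 2394*(-1*26) = 2394*(-26) = -62244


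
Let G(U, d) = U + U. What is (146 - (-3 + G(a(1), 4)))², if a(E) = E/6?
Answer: 198916/9 ≈ 22102.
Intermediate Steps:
a(E) = E/6 (a(E) = E*(⅙) = E/6)
G(U, d) = 2*U
(146 - (-3 + G(a(1), 4)))² = (146 - (-3 + 2*((⅙)*1)))² = (146 - (-3 + 2*(⅙)))² = (146 - (-3 + ⅓))² = (146 - 1*(-8/3))² = (146 + 8/3)² = (446/3)² = 198916/9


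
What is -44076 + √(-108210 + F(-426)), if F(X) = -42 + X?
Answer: -44076 + I*√108678 ≈ -44076.0 + 329.66*I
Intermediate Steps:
-44076 + √(-108210 + F(-426)) = -44076 + √(-108210 + (-42 - 426)) = -44076 + √(-108210 - 468) = -44076 + √(-108678) = -44076 + I*√108678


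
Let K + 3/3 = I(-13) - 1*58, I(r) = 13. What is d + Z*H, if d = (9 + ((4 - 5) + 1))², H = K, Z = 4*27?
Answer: -4887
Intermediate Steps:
Z = 108
K = -46 (K = -1 + (13 - 1*58) = -1 + (13 - 58) = -1 - 45 = -46)
H = -46
d = 81 (d = (9 + (-1 + 1))² = (9 + 0)² = 9² = 81)
d + Z*H = 81 + 108*(-46) = 81 - 4968 = -4887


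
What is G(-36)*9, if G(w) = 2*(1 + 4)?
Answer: 90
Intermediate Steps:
G(w) = 10 (G(w) = 2*5 = 10)
G(-36)*9 = 10*9 = 90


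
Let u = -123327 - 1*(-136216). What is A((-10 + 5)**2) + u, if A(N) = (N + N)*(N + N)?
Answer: 15389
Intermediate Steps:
u = 12889 (u = -123327 + 136216 = 12889)
A(N) = 4*N**2 (A(N) = (2*N)*(2*N) = 4*N**2)
A((-10 + 5)**2) + u = 4*((-10 + 5)**2)**2 + 12889 = 4*((-5)**2)**2 + 12889 = 4*25**2 + 12889 = 4*625 + 12889 = 2500 + 12889 = 15389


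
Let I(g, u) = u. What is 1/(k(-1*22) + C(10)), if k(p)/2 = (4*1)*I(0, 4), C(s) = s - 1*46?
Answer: -¼ ≈ -0.25000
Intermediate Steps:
C(s) = -46 + s (C(s) = s - 46 = -46 + s)
k(p) = 32 (k(p) = 2*((4*1)*4) = 2*(4*4) = 2*16 = 32)
1/(k(-1*22) + C(10)) = 1/(32 + (-46 + 10)) = 1/(32 - 36) = 1/(-4) = -¼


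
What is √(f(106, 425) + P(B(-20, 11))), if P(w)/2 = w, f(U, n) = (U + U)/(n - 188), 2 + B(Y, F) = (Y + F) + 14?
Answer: √387258/237 ≈ 2.6257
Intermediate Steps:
B(Y, F) = 12 + F + Y (B(Y, F) = -2 + ((Y + F) + 14) = -2 + ((F + Y) + 14) = -2 + (14 + F + Y) = 12 + F + Y)
f(U, n) = 2*U/(-188 + n) (f(U, n) = (2*U)/(-188 + n) = 2*U/(-188 + n))
P(w) = 2*w
√(f(106, 425) + P(B(-20, 11))) = √(2*106/(-188 + 425) + 2*(12 + 11 - 20)) = √(2*106/237 + 2*3) = √(2*106*(1/237) + 6) = √(212/237 + 6) = √(1634/237) = √387258/237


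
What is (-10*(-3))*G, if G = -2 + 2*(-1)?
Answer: -120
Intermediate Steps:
G = -4 (G = -2 - 2 = -4)
(-10*(-3))*G = -10*(-3)*(-4) = 30*(-4) = -120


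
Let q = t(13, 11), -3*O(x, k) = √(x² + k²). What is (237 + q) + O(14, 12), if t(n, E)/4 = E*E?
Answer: 721 - 2*√85/3 ≈ 714.85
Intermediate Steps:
t(n, E) = 4*E² (t(n, E) = 4*(E*E) = 4*E²)
O(x, k) = -√(k² + x²)/3 (O(x, k) = -√(x² + k²)/3 = -√(k² + x²)/3)
q = 484 (q = 4*11² = 4*121 = 484)
(237 + q) + O(14, 12) = (237 + 484) - √(12² + 14²)/3 = 721 - √(144 + 196)/3 = 721 - 2*√85/3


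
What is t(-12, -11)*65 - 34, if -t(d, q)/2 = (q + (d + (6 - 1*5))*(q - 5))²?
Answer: -3539284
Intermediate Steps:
t(d, q) = -2*(q + (1 + d)*(-5 + q))² (t(d, q) = -2*(q + (d + (6 - 1*5))*(q - 5))² = -2*(q + (d + (6 - 5))*(-5 + q))² = -2*(q + (d + 1)*(-5 + q))² = -2*(q + (1 + d)*(-5 + q))²)
t(-12, -11)*65 - 34 = -2*(-5 - 5*(-12) + 2*(-11) - 12*(-11))²*65 - 34 = -2*(-5 + 60 - 22 + 132)²*65 - 34 = -2*165²*65 - 34 = -2*27225*65 - 34 = -54450*65 - 34 = -3539250 - 34 = -3539284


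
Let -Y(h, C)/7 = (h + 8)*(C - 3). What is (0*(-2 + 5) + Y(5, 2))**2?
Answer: 8281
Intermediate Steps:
Y(h, C) = -7*(-3 + C)*(8 + h) (Y(h, C) = -7*(h + 8)*(C - 3) = -7*(8 + h)*(-3 + C) = -7*(-3 + C)*(8 + h))
(0*(-2 + 5) + Y(5, 2))**2 = (0*(-2 + 5) + (168 - 56*2 + 21*5 - 7*2*5))**2 = (0*3 + (168 - 112 + 105 - 70))**2 = (0 + 91)**2 = 91**2 = 8281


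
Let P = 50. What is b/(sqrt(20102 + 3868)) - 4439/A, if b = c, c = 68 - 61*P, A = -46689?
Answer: 4439/46689 - 497*sqrt(23970)/3995 ≈ -19.166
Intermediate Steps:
c = -2982 (c = 68 - 61*50 = 68 - 3050 = -2982)
b = -2982
b/(sqrt(20102 + 3868)) - 4439/A = -2982/sqrt(20102 + 3868) - 4439/(-46689) = -2982*sqrt(23970)/23970 - 4439*(-1/46689) = -497*sqrt(23970)/3995 + 4439/46689 = 4439/46689 - 497*sqrt(23970)/3995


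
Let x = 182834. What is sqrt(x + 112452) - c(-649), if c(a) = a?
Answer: 649 + sqrt(295286) ≈ 1192.4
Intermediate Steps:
sqrt(x + 112452) - c(-649) = sqrt(182834 + 112452) - 1*(-649) = sqrt(295286) + 649 = 649 + sqrt(295286)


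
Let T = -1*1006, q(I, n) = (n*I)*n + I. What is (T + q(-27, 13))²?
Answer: 31315216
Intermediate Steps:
q(I, n) = I + I*n² (q(I, n) = (I*n)*n + I = I*n² + I = I + I*n²)
T = -1006
(T + q(-27, 13))² = (-1006 - 27*(1 + 13²))² = (-1006 - 27*(1 + 169))² = (-1006 - 27*170)² = (-1006 - 4590)² = (-5596)² = 31315216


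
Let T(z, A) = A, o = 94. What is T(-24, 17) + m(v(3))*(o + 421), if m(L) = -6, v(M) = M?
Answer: -3073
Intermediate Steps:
T(-24, 17) + m(v(3))*(o + 421) = 17 - 6*(94 + 421) = 17 - 6*515 = 17 - 3090 = -3073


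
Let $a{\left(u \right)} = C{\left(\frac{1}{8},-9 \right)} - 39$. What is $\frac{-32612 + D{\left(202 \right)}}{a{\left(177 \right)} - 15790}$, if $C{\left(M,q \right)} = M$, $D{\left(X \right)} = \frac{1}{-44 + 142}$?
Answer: $\frac{12783900}{6204919} \approx 2.0603$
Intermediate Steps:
$D{\left(X \right)} = \frac{1}{98}$
$a{\left(u \right)} = - \frac{311}{8}$ ($a{\left(u \right)} = \frac{1}{8} - 39 = - \frac{311}{8}$)
$\frac{-32612 + D{\left(202 \right)}}{a{\left(177 \right)} - 15790} = \frac{-32612 + \frac{1}{98}}{- \frac{311}{8} - 15790} = - \frac{3195975}{98 \left(- \frac{126631}{8}\right)} = \left(- \frac{3195975}{98}\right) \left(- \frac{8}{126631}\right) = \frac{12783900}{6204919}$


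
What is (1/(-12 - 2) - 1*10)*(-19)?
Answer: 2679/14 ≈ 191.36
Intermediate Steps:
(1/(-12 - 2) - 1*10)*(-19) = (1/(-14) - 10)*(-19) = (-1/14 - 10)*(-19) = -141/14*(-19) = 2679/14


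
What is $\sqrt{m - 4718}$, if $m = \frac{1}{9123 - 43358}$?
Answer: $\frac{i \sqrt{5529662225785}}{34235} \approx 68.688 i$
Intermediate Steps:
$m = - \frac{1}{34235}$ ($m = \frac{1}{-34235} = - \frac{1}{34235} \approx -2.921 \cdot 10^{-5}$)
$\sqrt{m - 4718} = \sqrt{- \frac{1}{34235} - 4718} = \sqrt{- \frac{161520731}{34235}} = \frac{i \sqrt{5529662225785}}{34235}$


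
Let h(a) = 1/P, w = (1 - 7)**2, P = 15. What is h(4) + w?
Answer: 541/15 ≈ 36.067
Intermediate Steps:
w = 36 (w = (-6)**2 = 36)
h(a) = 1/15
h(4) + w = 1/15 + 36 = 541/15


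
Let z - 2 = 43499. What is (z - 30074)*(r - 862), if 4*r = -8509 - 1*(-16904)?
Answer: 66423369/4 ≈ 1.6606e+7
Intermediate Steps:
r = 8395/4 (r = (-8509 - 1*(-16904))/4 = (-8509 + 16904)/4 = (¼)*8395 = 8395/4 ≈ 2098.8)
z = 43501 (z = 2 + 43499 = 43501)
(z - 30074)*(r - 862) = (43501 - 30074)*(8395/4 - 862) = 13427*(4947/4) = 66423369/4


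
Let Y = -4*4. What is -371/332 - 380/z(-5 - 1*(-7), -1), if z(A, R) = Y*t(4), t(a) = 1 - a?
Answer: -4499/498 ≈ -9.0341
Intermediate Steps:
Y = -16
z(A, R) = 48 (z(A, R) = -16*(1 - 1*4) = -16*(1 - 4) = -16*(-3) = 48)
-371/332 - 380/z(-5 - 1*(-7), -1) = -371/332 - 380/48 = -371*1/332 - 380*1/48 = -371/332 - 95/12 = -4499/498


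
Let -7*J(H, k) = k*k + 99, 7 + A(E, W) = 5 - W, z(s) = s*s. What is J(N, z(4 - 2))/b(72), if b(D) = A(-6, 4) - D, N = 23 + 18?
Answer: 115/546 ≈ 0.21062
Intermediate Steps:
z(s) = s²
N = 41
A(E, W) = -2 - W (A(E, W) = -7 + (5 - W) = -2 - W)
b(D) = -6 - D (b(D) = (-2 - 1*4) - D = (-2 - 4) - D = -6 - D)
J(H, k) = -99/7 - k²/7 (J(H, k) = -(k*k + 99)/7 = -(k² + 99)/7 = -(99 + k²)/7 = -99/7 - k²/7)
J(N, z(4 - 2))/b(72) = (-99/7 - (4 - 2)⁴/7)/(-6 - 1*72) = (-99/7 - (2²)²/7)/(-6 - 72) = (-99/7 - ⅐*4²)/(-78) = (-99/7 - ⅐*16)*(-1/78) = (-99/7 - 16/7)*(-1/78) = -115/7*(-1/78) = 115/546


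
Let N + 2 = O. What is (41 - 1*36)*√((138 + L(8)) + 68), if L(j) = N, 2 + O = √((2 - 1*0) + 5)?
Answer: 5*√(202 + √7) ≈ 71.527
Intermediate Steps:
O = -2 + √7 (O = -2 + √((2 - 1*0) + 5) = -2 + √((2 + 0) + 5) = -2 + √(2 + 5) = -2 + √7 ≈ 0.64575)
N = -4 + √7 (N = -2 + (-2 + √7) = -4 + √7 ≈ -1.3542)
L(j) = -4 + √7
(41 - 1*36)*√((138 + L(8)) + 68) = (41 - 1*36)*√((138 + (-4 + √7)) + 68) = (41 - 36)*√((134 + √7) + 68) = 5*√(202 + √7)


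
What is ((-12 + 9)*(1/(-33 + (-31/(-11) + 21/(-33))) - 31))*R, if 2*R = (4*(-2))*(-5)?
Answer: 210400/113 ≈ 1861.9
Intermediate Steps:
R = 20 (R = ((4*(-2))*(-5))/2 = (-8*(-5))/2 = (½)*40 = 20)
((-12 + 9)*(1/(-33 + (-31/(-11) + 21/(-33))) - 31))*R = ((-12 + 9)*(1/(-33 + (-31/(-11) + 21/(-33))) - 31))*20 = -3*(1/(-33 + (-31*(-1/11) + 21*(-1/33))) - 31)*20 = -3*(1/(-33 + (31/11 - 7/11)) - 31)*20 = -3*(1/(-33 + 24/11) - 31)*20 = -3*(1/(-339/11) - 31)*20 = -3*(-11/339 - 31)*20 = -3*(-10520/339)*20 = (10520/113)*20 = 210400/113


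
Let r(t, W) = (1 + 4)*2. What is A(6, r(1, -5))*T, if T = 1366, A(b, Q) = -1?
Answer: -1366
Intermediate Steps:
r(t, W) = 10 (r(t, W) = 5*2 = 10)
A(6, r(1, -5))*T = -1*1366 = -1366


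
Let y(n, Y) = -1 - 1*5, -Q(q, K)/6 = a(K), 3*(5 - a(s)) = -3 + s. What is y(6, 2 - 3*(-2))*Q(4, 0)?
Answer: 216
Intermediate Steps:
a(s) = 6 - s/3 (a(s) = 5 - (-3 + s)/3 = 5 + (1 - s/3) = 6 - s/3)
Q(q, K) = -36 + 2*K (Q(q, K) = -6*(6 - K/3) = -36 + 2*K)
y(n, Y) = -6 (y(n, Y) = -1 - 5 = -6)
y(6, 2 - 3*(-2))*Q(4, 0) = -6*(-36 + 2*0) = -6*(-36 + 0) = -6*(-36) = 216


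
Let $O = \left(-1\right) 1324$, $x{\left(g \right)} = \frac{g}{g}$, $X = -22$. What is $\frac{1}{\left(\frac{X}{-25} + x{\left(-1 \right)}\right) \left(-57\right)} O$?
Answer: $\frac{33100}{2679} \approx 12.355$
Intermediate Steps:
$x{\left(g \right)} = 1$
$O = -1324$
$\frac{1}{\left(\frac{X}{-25} + x{\left(-1 \right)}\right) \left(-57\right)} O = \frac{1}{\left(- \frac{22}{-25} + 1\right) \left(-57\right)} \left(-1324\right) = \frac{1}{\left(-22\right) \left(- \frac{1}{25}\right) + 1} \left(- \frac{1}{57}\right) \left(-1324\right) = \frac{1}{\frac{22}{25} + 1} \left(- \frac{1}{57}\right) \left(-1324\right) = \frac{1}{\frac{47}{25}} \left(- \frac{1}{57}\right) \left(-1324\right) = \frac{25}{47} \left(- \frac{1}{57}\right) \left(-1324\right) = \left(- \frac{25}{2679}\right) \left(-1324\right) = \frac{33100}{2679}$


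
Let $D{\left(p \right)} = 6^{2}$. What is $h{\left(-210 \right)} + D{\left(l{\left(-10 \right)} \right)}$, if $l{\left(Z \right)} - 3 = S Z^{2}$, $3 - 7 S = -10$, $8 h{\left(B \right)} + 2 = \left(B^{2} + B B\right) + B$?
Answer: $\frac{22069}{2} \approx 11035.0$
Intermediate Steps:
$h{\left(B \right)} = - \frac{1}{4} + \frac{B^{2}}{4} + \frac{B}{8}$ ($h{\left(B \right)} = - \frac{1}{4} + \frac{\left(B^{2} + B B\right) + B}{8} = - \frac{1}{4} + \frac{\left(B^{2} + B^{2}\right) + B}{8} = - \frac{1}{4} + \frac{2 B^{2} + B}{8} = - \frac{1}{4} + \frac{B + 2 B^{2}}{8} = - \frac{1}{4} + \left(\frac{B^{2}}{4} + \frac{B}{8}\right) = - \frac{1}{4} + \frac{B^{2}}{4} + \frac{B}{8}$)
$S = \frac{13}{7}$ ($S = \frac{3}{7} - - \frac{10}{7} = \frac{3}{7} + \frac{10}{7} = \frac{13}{7} \approx 1.8571$)
$l{\left(Z \right)} = 3 + \frac{13 Z^{2}}{7}$
$D{\left(p \right)} = 36$
$h{\left(-210 \right)} + D{\left(l{\left(-10 \right)} \right)} = \left(- \frac{1}{4} + \frac{\left(-210\right)^{2}}{4} + \frac{1}{8} \left(-210\right)\right) + 36 = \left(- \frac{1}{4} + \frac{1}{4} \cdot 44100 - \frac{105}{4}\right) + 36 = \left(- \frac{1}{4} + 11025 - \frac{105}{4}\right) + 36 = \frac{21997}{2} + 36 = \frac{22069}{2}$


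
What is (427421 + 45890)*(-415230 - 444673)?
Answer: -407001548833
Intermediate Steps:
(427421 + 45890)*(-415230 - 444673) = 473311*(-859903) = -407001548833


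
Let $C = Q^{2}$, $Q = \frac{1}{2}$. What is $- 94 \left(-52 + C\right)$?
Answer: $\frac{9729}{2} \approx 4864.5$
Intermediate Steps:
$Q = \frac{1}{2} \approx 0.5$
$C = \frac{1}{4}$ ($C = \left(\frac{1}{2}\right)^{2} = \frac{1}{4} \approx 0.25$)
$- 94 \left(-52 + C\right) = - 94 \left(-52 + \frac{1}{4}\right) = \left(-94\right) \left(- \frac{207}{4}\right) = \frac{9729}{2}$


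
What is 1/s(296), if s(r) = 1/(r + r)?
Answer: 592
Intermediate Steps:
s(r) = 1/(2*r)
1/s(296) = 1/((1/2)/296) = 1/((1/2)*(1/296)) = 1/(1/592) = 592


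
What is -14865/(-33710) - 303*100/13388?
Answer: -41120019/22565474 ≈ -1.8223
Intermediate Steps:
-14865/(-33710) - 303*100/13388 = -14865*(-1/33710) - 30300*1/13388 = 2973/6742 - 7575/3347 = -41120019/22565474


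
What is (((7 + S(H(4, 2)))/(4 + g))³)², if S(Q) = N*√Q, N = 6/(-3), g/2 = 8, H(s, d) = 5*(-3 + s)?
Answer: 1139949/64000000 - 127421*√5/16000000 ≈ 4.0770e-6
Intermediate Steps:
H(s, d) = -15 + 5*s
g = 16 (g = 2*8 = 16)
N = -2 (N = 6*(-⅓) = -2)
S(Q) = -2*√Q
(((7 + S(H(4, 2)))/(4 + g))³)² = (((7 - 2*√(-15 + 5*4))/(4 + 16))³)² = (((7 - 2*√(-15 + 20))/20)³)² = (((7 - 2*√5)*(1/20))³)² = ((7/20 - √5/10)³)² = (7/20 - √5/10)⁶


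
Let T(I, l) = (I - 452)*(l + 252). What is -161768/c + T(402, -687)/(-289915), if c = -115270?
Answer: 4439184722/3341850205 ≈ 1.3284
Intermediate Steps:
T(I, l) = (-452 + I)*(252 + l)
-161768/c + T(402, -687)/(-289915) = -161768/(-115270) + (-113904 - 452*(-687) + 252*402 + 402*(-687))/(-289915) = -161768*(-1/115270) + (-113904 + 310524 + 101304 - 276174)*(-1/289915) = 80884/57635 + 21750*(-1/289915) = 80884/57635 - 4350/57983 = 4439184722/3341850205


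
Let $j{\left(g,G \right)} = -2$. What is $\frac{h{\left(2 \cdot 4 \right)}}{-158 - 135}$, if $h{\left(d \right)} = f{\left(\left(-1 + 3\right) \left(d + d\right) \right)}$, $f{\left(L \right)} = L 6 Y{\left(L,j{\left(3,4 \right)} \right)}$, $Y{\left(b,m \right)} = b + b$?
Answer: $- \frac{12288}{293} \approx -41.939$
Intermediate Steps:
$Y{\left(b,m \right)} = 2 b$
$f{\left(L \right)} = 12 L^{2}$ ($f{\left(L \right)} = L 6 \cdot 2 L = 6 L 2 L = 12 L^{2}$)
$h{\left(d \right)} = 192 d^{2}$ ($h{\left(d \right)} = 12 \left(\left(-1 + 3\right) \left(d + d\right)\right)^{2} = 12 \left(2 \cdot 2 d\right)^{2} = 12 \left(4 d\right)^{2} = 12 \cdot 16 d^{2} = 192 d^{2}$)
$\frac{h{\left(2 \cdot 4 \right)}}{-158 - 135} = \frac{192 \left(2 \cdot 4\right)^{2}}{-158 - 135} = \frac{192 \cdot 8^{2}}{-293} = 192 \cdot 64 \left(- \frac{1}{293}\right) = 12288 \left(- \frac{1}{293}\right) = - \frac{12288}{293}$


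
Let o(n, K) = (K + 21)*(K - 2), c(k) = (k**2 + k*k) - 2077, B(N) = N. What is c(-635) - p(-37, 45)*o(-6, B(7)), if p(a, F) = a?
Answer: 809553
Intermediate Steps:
c(k) = -2077 + 2*k**2 (c(k) = (k**2 + k**2) - 2077 = 2*k**2 - 2077 = -2077 + 2*k**2)
o(n, K) = (-2 + K)*(21 + K) (o(n, K) = (21 + K)*(-2 + K) = (-2 + K)*(21 + K))
c(-635) - p(-37, 45)*o(-6, B(7)) = (-2077 + 2*(-635)**2) - (-37)*(-42 + 7**2 + 19*7) = (-2077 + 2*403225) - (-37)*(-42 + 49 + 133) = (-2077 + 806450) - (-37)*140 = 804373 - 1*(-5180) = 804373 + 5180 = 809553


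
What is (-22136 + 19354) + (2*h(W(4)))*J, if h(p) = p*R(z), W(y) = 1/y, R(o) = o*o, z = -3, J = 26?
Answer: -2665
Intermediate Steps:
R(o) = o²
h(p) = 9*p (h(p) = p*(-3)² = p*9 = 9*p)
(-22136 + 19354) + (2*h(W(4)))*J = (-22136 + 19354) + (2*(9/4))*26 = -2782 + (2*(9*(¼)))*26 = -2782 + (2*(9/4))*26 = -2782 + (9/2)*26 = -2782 + 117 = -2665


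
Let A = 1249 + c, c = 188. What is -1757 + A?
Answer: -320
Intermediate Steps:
A = 1437 (A = 1249 + 188 = 1437)
-1757 + A = -1757 + 1437 = -320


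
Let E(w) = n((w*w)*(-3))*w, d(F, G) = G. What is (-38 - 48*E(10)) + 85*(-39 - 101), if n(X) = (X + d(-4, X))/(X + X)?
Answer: -12418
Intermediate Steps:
n(X) = 1 (n(X) = (X + X)/(X + X) = (2*X)/((2*X)) = (2*X)*(1/(2*X)) = 1)
E(w) = w (E(w) = 1*w = w)
(-38 - 48*E(10)) + 85*(-39 - 101) = (-38 - 48*10) + 85*(-39 - 101) = (-38 - 480) + 85*(-140) = -518 - 11900 = -12418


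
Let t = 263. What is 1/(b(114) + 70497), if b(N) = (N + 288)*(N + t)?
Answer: 1/222051 ≈ 4.5035e-6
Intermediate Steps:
b(N) = (263 + N)*(288 + N) (b(N) = (N + 288)*(N + 263) = (288 + N)*(263 + N) = (263 + N)*(288 + N))
1/(b(114) + 70497) = 1/((75744 + 114² + 551*114) + 70497) = 1/((75744 + 12996 + 62814) + 70497) = 1/(151554 + 70497) = 1/222051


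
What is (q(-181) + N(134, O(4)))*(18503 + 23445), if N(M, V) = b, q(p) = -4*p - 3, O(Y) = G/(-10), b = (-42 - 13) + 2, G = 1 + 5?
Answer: 28021264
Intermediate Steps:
G = 6
b = -53 (b = -55 + 2 = -53)
O(Y) = -⅗ (O(Y) = 6/(-10) = 6*(-⅒) = -⅗)
q(p) = -3 - 4*p
N(M, V) = -53
(q(-181) + N(134, O(4)))*(18503 + 23445) = ((-3 - 4*(-181)) - 53)*(18503 + 23445) = ((-3 + 724) - 53)*41948 = (721 - 53)*41948 = 668*41948 = 28021264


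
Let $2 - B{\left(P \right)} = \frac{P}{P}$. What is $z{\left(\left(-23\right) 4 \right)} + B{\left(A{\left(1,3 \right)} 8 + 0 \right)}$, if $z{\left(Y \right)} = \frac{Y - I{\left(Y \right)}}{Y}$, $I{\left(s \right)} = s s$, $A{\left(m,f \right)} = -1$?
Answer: $94$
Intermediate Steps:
$I{\left(s \right)} = s^{2}$
$B{\left(P \right)} = 1$ ($B{\left(P \right)} = 2 - \frac{P}{P} = 2 - 1 = 1$)
$z{\left(Y \right)} = \frac{Y - Y^{2}}{Y}$
$z{\left(\left(-23\right) 4 \right)} + B{\left(A{\left(1,3 \right)} 8 + 0 \right)} = \left(1 - \left(-23\right) 4\right) + 1 = \left(1 - -92\right) + 1 = \left(1 + 92\right) + 1 = 93 + 1 = 94$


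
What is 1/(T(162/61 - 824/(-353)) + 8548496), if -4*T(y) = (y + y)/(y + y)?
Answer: 4/34193983 ≈ 1.1698e-7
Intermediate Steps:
T(y) = -1/4 (T(y) = -(y + y)/(4*(y + y)) = -2*y/(4*(2*y)) = -2*y*1/(2*y)/4 = -1/4*1 = -1/4)
1/(T(162/61 - 824/(-353)) + 8548496) = 1/(-1/4 + 8548496) = 1/(34193983/4) = 4/34193983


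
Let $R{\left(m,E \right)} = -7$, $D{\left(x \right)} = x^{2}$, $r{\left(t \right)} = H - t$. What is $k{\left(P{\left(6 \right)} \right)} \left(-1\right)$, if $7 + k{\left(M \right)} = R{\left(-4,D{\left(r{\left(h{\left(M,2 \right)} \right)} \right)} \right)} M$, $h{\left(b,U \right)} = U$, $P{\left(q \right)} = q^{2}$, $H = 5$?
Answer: $259$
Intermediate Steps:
$r{\left(t \right)} = 5 - t$
$k{\left(M \right)} = -7 - 7 M$
$k{\left(P{\left(6 \right)} \right)} \left(-1\right) = \left(-7 - 7 \cdot 6^{2}\right) \left(-1\right) = \left(-7 - 252\right) \left(-1\right) = \left(-259\right) \left(-1\right) = 259$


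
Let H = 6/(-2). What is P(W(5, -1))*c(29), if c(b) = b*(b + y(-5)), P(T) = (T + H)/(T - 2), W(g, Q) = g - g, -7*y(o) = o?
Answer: 9048/7 ≈ 1292.6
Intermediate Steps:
H = -3 (H = 6*(-½) = -3)
y(o) = -o/7
W(g, Q) = 0
P(T) = (-3 + T)/(-2 + T) (P(T) = (T - 3)/(T - 2) = (-3 + T)/(-2 + T))
c(b) = b*(5/7 + b) (c(b) = b*(b - ⅐*(-5)) = b*(b + 5/7) = b*(5/7 + b))
P(W(5, -1))*c(29) = ((-3 + 0)/(-2 + 0))*((⅐)*29*(5 + 7*29)) = (-3/(-2))*((⅐)*29*(5 + 203)) = (-½*(-3))*((⅐)*29*208) = (3/2)*(6032/7) = 9048/7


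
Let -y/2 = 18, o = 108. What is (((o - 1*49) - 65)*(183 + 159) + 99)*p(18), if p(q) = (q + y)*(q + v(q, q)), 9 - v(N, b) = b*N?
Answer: -10440738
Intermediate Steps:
v(N, b) = 9 - N*b (v(N, b) = 9 - b*N = 9 - N*b)
y = -36 (y = -2*18 = -36)
p(q) = (-36 + q)*(9 + q - q²) (p(q) = (q - 36)*(q + (9 - q*q)) = (-36 + q)*(q + (9 - q²)) = (-36 + q)*(9 + q - q²))
(((o - 1*49) - 65)*(183 + 159) + 99)*p(18) = (((108 - 1*49) - 65)*(183 + 159) + 99)*(-324 - 1*18³ - 27*18 + 37*18²) = (((108 - 49) - 65)*342 + 99)*(-324 - 1*5832 - 486 + 37*324) = ((59 - 65)*342 + 99)*(-324 - 5832 - 486 + 11988) = (-6*342 + 99)*5346 = (-2052 + 99)*5346 = -1953*5346 = -10440738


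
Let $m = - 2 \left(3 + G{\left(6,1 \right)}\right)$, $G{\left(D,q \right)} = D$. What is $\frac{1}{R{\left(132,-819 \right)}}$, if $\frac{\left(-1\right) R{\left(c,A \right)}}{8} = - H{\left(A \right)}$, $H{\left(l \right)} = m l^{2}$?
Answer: $- \frac{1}{96589584} \approx -1.0353 \cdot 10^{-8}$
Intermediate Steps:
$m = -18$ ($m = - 2 \left(3 + 6\right) = \left(-2\right) 9 = -18$)
$H{\left(l \right)} = - 18 l^{2}$
$R{\left(c,A \right)} = - 144 A^{2}$ ($R{\left(c,A \right)} = - 8 \left(- \left(-18\right) A^{2}\right) = - 8 \cdot 18 A^{2} = - 144 A^{2}$)
$\frac{1}{R{\left(132,-819 \right)}} = \frac{1}{\left(-144\right) \left(-819\right)^{2}} = \frac{1}{\left(-144\right) 670761} = \frac{1}{-96589584} = - \frac{1}{96589584}$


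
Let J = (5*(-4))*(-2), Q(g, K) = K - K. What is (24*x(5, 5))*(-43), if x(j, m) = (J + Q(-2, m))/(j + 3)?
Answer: -5160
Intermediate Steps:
Q(g, K) = 0
J = 40 (J = -20*(-2) = 40)
x(j, m) = 40/(3 + j) (x(j, m) = (40 + 0)/(j + 3) = 40/(3 + j))
(24*x(5, 5))*(-43) = (24*(40/(3 + 5)))*(-43) = (24*(40/8))*(-43) = (24*(40*(1/8)))*(-43) = (24*5)*(-43) = 120*(-43) = -5160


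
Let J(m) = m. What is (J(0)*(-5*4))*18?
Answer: 0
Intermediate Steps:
(J(0)*(-5*4))*18 = (0*(-5*4))*18 = (0*(-20))*18 = 0*18 = 0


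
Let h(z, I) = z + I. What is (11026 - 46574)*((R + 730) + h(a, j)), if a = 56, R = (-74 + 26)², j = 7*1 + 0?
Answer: -110092156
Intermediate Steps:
j = 7 (j = 7 + 0 = 7)
R = 2304 (R = (-48)² = 2304)
h(z, I) = I + z
(11026 - 46574)*((R + 730) + h(a, j)) = (11026 - 46574)*((2304 + 730) + (7 + 56)) = -35548*(3034 + 63) = -35548*3097 = -110092156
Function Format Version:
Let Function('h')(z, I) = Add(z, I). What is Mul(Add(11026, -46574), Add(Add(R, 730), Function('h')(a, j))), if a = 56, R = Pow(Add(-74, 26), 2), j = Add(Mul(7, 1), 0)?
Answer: -110092156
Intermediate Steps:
j = 7 (j = Add(7, 0) = 7)
R = 2304 (R = Pow(-48, 2) = 2304)
Function('h')(z, I) = Add(I, z)
Mul(Add(11026, -46574), Add(Add(R, 730), Function('h')(a, j))) = Mul(Add(11026, -46574), Add(Add(2304, 730), Add(7, 56))) = Mul(-35548, Add(3034, 63)) = Mul(-35548, 3097) = -110092156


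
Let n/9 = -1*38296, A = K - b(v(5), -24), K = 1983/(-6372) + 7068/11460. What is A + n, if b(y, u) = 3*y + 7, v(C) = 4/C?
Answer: -699141798247/2028420 ≈ -3.4467e+5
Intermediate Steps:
b(y, u) = 7 + 3*y
K = 619781/2028420 (K = 1983*(-1/6372) + 7068*(1/11460) = -661/2124 + 589/955 = 619781/2028420 ≈ 0.30555)
A = -18447367/2028420 (A = 619781/2028420 - (7 + 3*(4/5)) = 619781/2028420 - (7 + 3*(4*(⅕))) = 619781/2028420 - (7 + 3*(⅘)) = 619781/2028420 - (7 + 12/5) = 619781/2028420 - 1*47/5 = 619781/2028420 - 47/5 = -18447367/2028420 ≈ -9.0945)
n = -344664 (n = 9*(-1*38296) = 9*(-38296) = -344664)
A + n = -18447367/2028420 - 344664 = -699141798247/2028420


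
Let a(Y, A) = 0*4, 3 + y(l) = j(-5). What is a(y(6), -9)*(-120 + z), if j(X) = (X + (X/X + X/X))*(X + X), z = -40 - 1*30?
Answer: 0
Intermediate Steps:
z = -70 (z = -40 - 30 = -70)
j(X) = 2*X*(2 + X) (j(X) = (X + (1 + 1))*(2*X) = (X + 2)*(2*X) = (2 + X)*(2*X) = 2*X*(2 + X))
y(l) = 27 (y(l) = -3 + 2*(-5)*(2 - 5) = -3 + 2*(-5)*(-3) = -3 + 30 = 27)
a(Y, A) = 0
a(y(6), -9)*(-120 + z) = 0*(-120 - 70) = 0*(-190) = 0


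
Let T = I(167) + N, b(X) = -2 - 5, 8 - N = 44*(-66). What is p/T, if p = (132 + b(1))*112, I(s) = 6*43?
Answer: 1400/317 ≈ 4.4164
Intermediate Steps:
N = 2912 (N = 8 - 44*(-66) = 8 - 1*(-2904) = 8 + 2904 = 2912)
b(X) = -7
I(s) = 258
p = 14000 (p = (132 - 7)*112 = 125*112 = 14000)
T = 3170 (T = 258 + 2912 = 3170)
p/T = 14000/3170 = 14000*(1/3170) = 1400/317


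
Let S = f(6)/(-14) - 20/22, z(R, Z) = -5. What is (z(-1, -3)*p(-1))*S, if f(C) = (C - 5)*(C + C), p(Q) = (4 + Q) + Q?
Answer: 1360/77 ≈ 17.662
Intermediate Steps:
p(Q) = 4 + 2*Q
f(C) = 2*C*(-5 + C) (f(C) = (-5 + C)*(2*C) = 2*C*(-5 + C))
S = -136/77 (S = (2*6*(-5 + 6))/(-14) - 20/22 = (2*6*1)*(-1/14) - 20*1/22 = 12*(-1/14) - 10/11 = -6/7 - 10/11 = -136/77 ≈ -1.7662)
(z(-1, -3)*p(-1))*S = -5*(4 + 2*(-1))*(-136/77) = -5*(4 - 2)*(-136/77) = -5*2*(-136/77) = -10*(-136/77) = 1360/77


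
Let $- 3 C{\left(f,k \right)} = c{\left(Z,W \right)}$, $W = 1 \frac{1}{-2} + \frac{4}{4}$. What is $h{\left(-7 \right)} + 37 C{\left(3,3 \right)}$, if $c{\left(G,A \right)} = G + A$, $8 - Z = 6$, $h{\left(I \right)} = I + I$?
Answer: $- \frac{269}{6} \approx -44.833$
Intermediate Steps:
$W = \frac{1}{2}$ ($W = 1 \left(- \frac{1}{2}\right) + 4 \cdot \frac{1}{4} = - \frac{1}{2} + 1 = \frac{1}{2} \approx 0.5$)
$h{\left(I \right)} = 2 I$
$Z = 2$ ($Z = 8 - 6 = 2$)
$c{\left(G,A \right)} = A + G$
$C{\left(f,k \right)} = - \frac{5}{6}$ ($C{\left(f,k \right)} = - \frac{\frac{1}{2} + 2}{3} = \left(- \frac{1}{3}\right) \frac{5}{2} = - \frac{5}{6}$)
$h{\left(-7 \right)} + 37 C{\left(3,3 \right)} = 2 \left(-7\right) + 37 \left(- \frac{5}{6}\right) = -14 - \frac{185}{6} = - \frac{269}{6}$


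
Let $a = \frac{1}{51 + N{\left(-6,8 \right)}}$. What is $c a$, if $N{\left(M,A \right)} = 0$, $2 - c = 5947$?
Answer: $- \frac{5945}{51} \approx -116.57$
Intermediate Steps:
$c = -5945$ ($c = 2 - 5947 = -5945$)
$a = \frac{1}{51}$ ($a = \frac{1}{51 + 0} = \frac{1}{51} \approx 0.019608$)
$c a = \left(-5945\right) \frac{1}{51} = - \frac{5945}{51}$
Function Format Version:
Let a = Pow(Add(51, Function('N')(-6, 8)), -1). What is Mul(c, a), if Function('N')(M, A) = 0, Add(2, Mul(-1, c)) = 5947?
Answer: Rational(-5945, 51) ≈ -116.57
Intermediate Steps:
c = -5945 (c = Add(2, Mul(-1, 5947)) = Add(2, -5947) = -5945)
a = Rational(1, 51) (a = Pow(Add(51, 0), -1) = Pow(51, -1) = Rational(1, 51) ≈ 0.019608)
Mul(c, a) = Mul(-5945, Rational(1, 51)) = Rational(-5945, 51)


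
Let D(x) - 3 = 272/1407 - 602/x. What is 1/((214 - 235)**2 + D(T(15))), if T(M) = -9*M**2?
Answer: 949725/422143838 ≈ 0.0022498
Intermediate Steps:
D(x) = 4493/1407 - 602/x (D(x) = 3 + (272/1407 - 602/x) = 4493/1407 - 602/x)
1/((214 - 235)**2 + D(T(15))) = 1/((214 - 235)**2 + (4493/1407 - 602/((-9*15**2)))) = 1/((-21)**2 + (4493/1407 - 602/((-9*225)))) = 1/(441 + (4493/1407 - 602/(-2025))) = 1/(441 + (4493/1407 - 602*(-1/2025))) = 1/(441 + (4493/1407 + 602/2025)) = 1/(441 + 3315113/949725) = 1/(422143838/949725) = 949725/422143838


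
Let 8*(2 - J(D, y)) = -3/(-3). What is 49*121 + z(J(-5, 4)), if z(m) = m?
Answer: 47447/8 ≈ 5930.9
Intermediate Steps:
J(D, y) = 15/8 (J(D, y) = 2 - (-3)/(8*(-3)) = 2 - (-3)*(-1)/(8*3) = 2 - ⅛*1 = 2 - ⅛ = 15/8)
49*121 + z(J(-5, 4)) = 49*121 + 15/8 = 5929 + 15/8 = 47447/8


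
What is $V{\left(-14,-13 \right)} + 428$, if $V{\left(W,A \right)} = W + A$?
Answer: $401$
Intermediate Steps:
$V{\left(W,A \right)} = A + W$
$V{\left(-14,-13 \right)} + 428 = \left(-13 - 14\right) + 428 = -27 + 428 = 401$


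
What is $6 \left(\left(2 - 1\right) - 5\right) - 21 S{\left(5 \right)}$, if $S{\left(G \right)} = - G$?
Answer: $81$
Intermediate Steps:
$6 \left(\left(2 - 1\right) - 5\right) - 21 S{\left(5 \right)} = 6 \left(\left(2 - 1\right) - 5\right) - 21 \left(\left(-1\right) 5\right) = 6 \left(1 - 5\right) - -105 = 6 \left(-4\right) + 105 = -24 + 105 = 81$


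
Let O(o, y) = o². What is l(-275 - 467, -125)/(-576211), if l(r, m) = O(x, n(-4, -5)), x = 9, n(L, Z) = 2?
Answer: -81/576211 ≈ -0.00014057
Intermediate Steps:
l(r, m) = 81 (l(r, m) = 9² = 81)
l(-275 - 467, -125)/(-576211) = 81/(-576211) = 81*(-1/576211) = -81/576211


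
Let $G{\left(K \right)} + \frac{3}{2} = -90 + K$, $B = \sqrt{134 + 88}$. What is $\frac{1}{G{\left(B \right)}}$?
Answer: $- \frac{122}{10867} - \frac{4 \sqrt{222}}{32601} \approx -0.013055$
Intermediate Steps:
$B = \sqrt{222} \approx 14.9$
$G{\left(K \right)} = - \frac{183}{2} + K$ ($G{\left(K \right)} = - \frac{3}{2} + \left(-90 + K\right) = - \frac{183}{2} + K$)
$\frac{1}{G{\left(B \right)}} = \frac{1}{- \frac{183}{2} + \sqrt{222}}$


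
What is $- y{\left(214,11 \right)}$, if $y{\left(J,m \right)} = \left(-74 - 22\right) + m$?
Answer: $85$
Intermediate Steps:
$y{\left(J,m \right)} = -96 + m$
$- y{\left(214,11 \right)} = - (-96 + 11) = \left(-1\right) \left(-85\right) = 85$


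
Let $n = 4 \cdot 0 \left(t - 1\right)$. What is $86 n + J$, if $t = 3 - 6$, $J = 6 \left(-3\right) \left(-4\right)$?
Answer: $72$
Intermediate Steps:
$J = 72$ ($J = \left(-18\right) \left(-4\right) = 72$)
$t = -3$ ($t = 3 - 6 = -3$)
$n = 0$ ($n = 4 \cdot 0 \left(-3 - 1\right) = 0 \left(-4\right) = 0$)
$86 n + J = 86 \cdot 0 + 72 = 0 + 72 = 72$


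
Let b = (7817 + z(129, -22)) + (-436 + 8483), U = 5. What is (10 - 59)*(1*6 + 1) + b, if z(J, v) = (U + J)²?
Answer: 33477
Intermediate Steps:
z(J, v) = (5 + J)²
b = 33820 (b = (7817 + (5 + 129)²) + (-436 + 8483) = (7817 + 134²) + 8047 = (7817 + 17956) + 8047 = 25773 + 8047 = 33820)
(10 - 59)*(1*6 + 1) + b = (10 - 59)*(1*6 + 1) + 33820 = -49*(6 + 1) + 33820 = -49*7 + 33820 = -343 + 33820 = 33477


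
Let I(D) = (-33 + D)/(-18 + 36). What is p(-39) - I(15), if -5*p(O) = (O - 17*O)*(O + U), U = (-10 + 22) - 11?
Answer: 23717/5 ≈ 4743.4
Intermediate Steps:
U = 1 (U = 12 - 11 = 1)
I(D) = -11/6 + D/18 (I(D) = (-33 + D)/18 = (-33 + D)*(1/18) = -11/6 + D/18)
p(O) = 16*O*(1 + O)/5 (p(O) = -(O - 17*O)*(O + 1)/5 = -(-16*O)*(1 + O)/5 = -(-16)*O*(1 + O)/5 = 16*O*(1 + O)/5)
p(-39) - I(15) = (16/5)*(-39)*(1 - 39) - (-11/6 + (1/18)*15) = (16/5)*(-39)*(-38) - (-11/6 + ⅚) = 23712/5 - 1*(-1) = 23712/5 + 1 = 23717/5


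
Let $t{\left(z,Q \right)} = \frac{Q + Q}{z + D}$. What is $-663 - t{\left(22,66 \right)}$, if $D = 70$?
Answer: $- \frac{15282}{23} \approx -664.43$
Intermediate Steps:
$t{\left(z,Q \right)} = \frac{2 Q}{70 + z}$ ($t{\left(z,Q \right)} = \frac{Q + Q}{z + 70} = \frac{2 Q}{70 + z}$)
$-663 - t{\left(22,66 \right)} = -663 - 2 \cdot 66 \frac{1}{70 + 22} = -663 - 2 \cdot 66 \cdot \frac{1}{92} = -663 - \frac{33}{23} = - \frac{15282}{23}$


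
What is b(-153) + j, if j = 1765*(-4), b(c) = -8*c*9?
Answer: 3956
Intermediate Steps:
b(c) = -72*c
j = -7060
b(-153) + j = -72*(-153) - 7060 = 11016 - 7060 = 3956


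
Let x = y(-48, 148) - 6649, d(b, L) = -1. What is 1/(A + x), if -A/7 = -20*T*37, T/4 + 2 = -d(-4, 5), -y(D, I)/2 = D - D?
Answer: -1/27369 ≈ -3.6538e-5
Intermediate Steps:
y(D, I) = 0 (y(D, I) = -2*(D - D) = -2*0 = 0)
T = -4 (T = -8 + 4*(-1*(-1)) = -8 + 4*1 = -8 + 4 = -4)
x = -6649 (x = 0 - 6649 = -6649)
A = -20720 (A = -7*(-20*(-4))*37 = -560*37 = -7*2960 = -20720)
1/(A + x) = 1/(-20720 - 6649) = 1/(-27369) = -1/27369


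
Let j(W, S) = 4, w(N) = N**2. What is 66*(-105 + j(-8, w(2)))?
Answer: -6666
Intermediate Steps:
66*(-105 + j(-8, w(2))) = 66*(-105 + 4) = 66*(-101) = -6666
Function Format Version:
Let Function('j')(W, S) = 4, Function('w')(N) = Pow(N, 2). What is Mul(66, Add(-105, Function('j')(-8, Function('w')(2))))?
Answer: -6666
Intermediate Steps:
Mul(66, Add(-105, Function('j')(-8, Function('w')(2)))) = Mul(66, Add(-105, 4)) = Mul(66, -101) = -6666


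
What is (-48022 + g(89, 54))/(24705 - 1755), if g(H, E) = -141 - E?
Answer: -48217/22950 ≈ -2.1010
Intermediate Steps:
(-48022 + g(89, 54))/(24705 - 1755) = (-48022 + (-141 - 1*54))/(24705 - 1755) = (-48022 + (-141 - 54))/22950 = (-48022 - 195)*(1/22950) = -48217*1/22950 = -48217/22950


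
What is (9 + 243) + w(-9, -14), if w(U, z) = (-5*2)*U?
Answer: 342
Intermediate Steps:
w(U, z) = -10*U
(9 + 243) + w(-9, -14) = (9 + 243) - 10*(-9) = 252 + 90 = 342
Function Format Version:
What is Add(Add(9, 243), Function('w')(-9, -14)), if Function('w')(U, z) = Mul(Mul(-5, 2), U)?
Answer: 342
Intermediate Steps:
Function('w')(U, z) = Mul(-10, U)
Add(Add(9, 243), Function('w')(-9, -14)) = Add(Add(9, 243), Mul(-10, -9)) = Add(252, 90) = 342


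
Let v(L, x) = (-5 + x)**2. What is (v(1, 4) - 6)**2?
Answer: 25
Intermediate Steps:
(v(1, 4) - 6)**2 = ((-5 + 4)**2 - 6)**2 = ((-1)**2 - 6)**2 = (1 - 6)**2 = (-5)**2 = 25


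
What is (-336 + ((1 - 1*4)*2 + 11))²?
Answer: 109561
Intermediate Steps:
(-336 + ((1 - 1*4)*2 + 11))² = (-336 + ((1 - 4)*2 + 11))² = (-336 + (-3*2 + 11))² = (-336 + (-6 + 11))² = (-336 + 5)² = (-331)² = 109561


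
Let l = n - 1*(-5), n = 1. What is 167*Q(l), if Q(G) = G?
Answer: 1002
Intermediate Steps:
l = 6 (l = 1 - 1*(-5) = 1 + 5 = 6)
167*Q(l) = 167*6 = 1002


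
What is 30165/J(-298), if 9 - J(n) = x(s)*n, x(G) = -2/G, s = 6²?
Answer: -271485/68 ≈ -3992.4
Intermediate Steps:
s = 36
J(n) = 9 + n/18 (J(n) = 9 - (-2/36)*n = 9 - (-2*1/36)*n = 9 - (-1)*n/18 = 9 + n/18)
30165/J(-298) = 30165/(9 + (1/18)*(-298)) = 30165/(9 - 149/9) = 30165/(-68/9) = 30165*(-9/68) = -271485/68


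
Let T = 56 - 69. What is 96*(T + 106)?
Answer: 8928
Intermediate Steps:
T = -13
96*(T + 106) = 96*(-13 + 106) = 96*93 = 8928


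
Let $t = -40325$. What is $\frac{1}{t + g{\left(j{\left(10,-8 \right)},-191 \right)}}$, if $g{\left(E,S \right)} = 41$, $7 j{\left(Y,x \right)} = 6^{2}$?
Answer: $- \frac{1}{40284} \approx -2.4824 \cdot 10^{-5}$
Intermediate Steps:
$j{\left(Y,x \right)} = \frac{36}{7}$ ($j{\left(Y,x \right)} = \frac{6^{2}}{7} = \frac{1}{7} \cdot 36 = \frac{36}{7}$)
$\frac{1}{t + g{\left(j{\left(10,-8 \right)},-191 \right)}} = \frac{1}{-40325 + 41} = \frac{1}{-40284} = - \frac{1}{40284}$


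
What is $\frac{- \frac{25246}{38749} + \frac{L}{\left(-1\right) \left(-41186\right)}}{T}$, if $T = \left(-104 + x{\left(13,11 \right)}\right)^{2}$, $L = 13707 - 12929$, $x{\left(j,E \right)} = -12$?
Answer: $- \frac{504817517}{10737324960592} \approx -4.7015 \cdot 10^{-5}$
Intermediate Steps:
$L = 778$
$T = 13456$ ($T = \left(-104 - 12\right)^{2} = \left(-116\right)^{2} = 13456$)
$\frac{- \frac{25246}{38749} + \frac{L}{\left(-1\right) \left(-41186\right)}}{T} = \frac{- \frac{25246}{38749} + \frac{778}{\left(-1\right) \left(-41186\right)}}{13456} = \left(\left(-25246\right) \frac{1}{38749} + \frac{778}{41186}\right) \frac{1}{13456} = \left(- \frac{25246}{38749} + 778 \cdot \frac{1}{41186}\right) \frac{1}{13456} = \left(- \frac{25246}{38749} + \frac{389}{20593}\right) \frac{1}{13456} = \left(- \frac{504817517}{797958157}\right) \frac{1}{13456} = - \frac{504817517}{10737324960592}$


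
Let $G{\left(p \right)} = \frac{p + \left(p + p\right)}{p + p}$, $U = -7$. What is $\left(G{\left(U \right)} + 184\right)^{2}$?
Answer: $\frac{137641}{4} \approx 34410.0$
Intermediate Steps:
$G{\left(p \right)} = \frac{3}{2}$ ($G{\left(p \right)} = \frac{p + 2 p}{2 p} = 3 p \frac{1}{2 p} = \frac{3}{2}$)
$\left(G{\left(U \right)} + 184\right)^{2} = \left(\frac{3}{2} + 184\right)^{2} = \left(\frac{371}{2}\right)^{2} = \frac{137641}{4}$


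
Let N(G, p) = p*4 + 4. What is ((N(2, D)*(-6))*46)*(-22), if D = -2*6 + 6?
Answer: -121440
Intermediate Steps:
D = -6 (D = -12 + 6 = -6)
N(G, p) = 4 + 4*p (N(G, p) = 4*p + 4 = 4 + 4*p)
((N(2, D)*(-6))*46)*(-22) = (((4 + 4*(-6))*(-6))*46)*(-22) = (((4 - 24)*(-6))*46)*(-22) = (-20*(-6)*46)*(-22) = (120*46)*(-22) = 5520*(-22) = -121440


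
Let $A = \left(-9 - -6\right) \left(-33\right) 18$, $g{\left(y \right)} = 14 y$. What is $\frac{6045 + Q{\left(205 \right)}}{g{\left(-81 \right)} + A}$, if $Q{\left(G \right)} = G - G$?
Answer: $\frac{2015}{216} \approx 9.3287$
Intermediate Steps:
$Q{\left(G \right)} = 0$
$A = 1782$ ($A = \left(-9 + 6\right) \left(-33\right) 18 = \left(-3\right) \left(-33\right) 18 = 99 \cdot 18 = 1782$)
$\frac{6045 + Q{\left(205 \right)}}{g{\left(-81 \right)} + A} = \frac{6045 + 0}{14 \left(-81\right) + 1782} = \frac{6045}{-1134 + 1782} = \frac{6045}{648} = 6045 \cdot \frac{1}{648} = \frac{2015}{216}$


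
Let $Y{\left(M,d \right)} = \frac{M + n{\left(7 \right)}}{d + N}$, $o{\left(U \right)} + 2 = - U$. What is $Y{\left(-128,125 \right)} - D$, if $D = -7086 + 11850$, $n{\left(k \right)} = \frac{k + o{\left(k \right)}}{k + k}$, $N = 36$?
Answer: $- \frac{233475}{49} \approx -4764.8$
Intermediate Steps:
$o{\left(U \right)} = -2 - U$
$n{\left(k \right)} = - \frac{1}{k}$ ($n{\left(k \right)} = \frac{k - \left(2 + k\right)}{k + k} = - \frac{2}{2 k} = - 2 \frac{1}{2 k} = - \frac{1}{k}$)
$Y{\left(M,d \right)} = \frac{- \frac{1}{7} + M}{36 + d}$ ($Y{\left(M,d \right)} = \frac{M - \frac{1}{7}}{d + 36} = \frac{M - \frac{1}{7}}{36 + d} = \frac{- \frac{1}{7} + M}{36 + d}$)
$D = 4764$
$Y{\left(-128,125 \right)} - D = \frac{- \frac{1}{7} - 128}{36 + 125} - 4764 = \frac{1}{161} \left(- \frac{897}{7}\right) - 4764 = - \frac{39}{49} - 4764 = - \frac{233475}{49}$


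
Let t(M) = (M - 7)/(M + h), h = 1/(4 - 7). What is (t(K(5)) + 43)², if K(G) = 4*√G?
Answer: 999859456/516961 - 15175680*√5/516961 ≈ 1868.5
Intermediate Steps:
h = -⅓ (h = 1/(-3) = -⅓ ≈ -0.33333)
t(M) = (-7 + M)/(-⅓ + M) (t(M) = (M - 7)/(M - ⅓) = (-7 + M)/(-⅓ + M))
(t(K(5)) + 43)² = (3*(-7 + 4*√5)/(-1 + 3*(4*√5)) + 43)² = (3*(-7 + 4*√5)/(-1 + 12*√5) + 43)² = (43 + 3*(-7 + 4*√5)/(-1 + 12*√5))²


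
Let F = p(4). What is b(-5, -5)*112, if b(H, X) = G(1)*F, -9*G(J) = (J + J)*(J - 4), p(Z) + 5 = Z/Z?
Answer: -896/3 ≈ -298.67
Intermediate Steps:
p(Z) = -4 (p(Z) = -5 + Z/Z = -5 + 1 = -4)
F = -4
G(J) = -2*J*(-4 + J)/9 (G(J) = -(J + J)*(J - 4)/9 = -2*J*(-4 + J)/9)
b(H, X) = -8/3 (b(H, X) = ((2/9)*1*(4 - 1*1))*(-4) = ((2/9)*1*(4 - 1))*(-4) = ((2/9)*1*3)*(-4) = (⅔)*(-4) = -8/3)
b(-5, -5)*112 = -8/3*112 = -896/3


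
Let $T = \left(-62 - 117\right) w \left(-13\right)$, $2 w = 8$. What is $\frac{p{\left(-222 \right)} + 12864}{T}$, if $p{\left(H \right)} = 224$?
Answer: $\frac{3272}{2327} \approx 1.4061$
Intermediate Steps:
$w = 4$ ($w = \frac{1}{2} \cdot 8 = 4$)
$T = 9308$ ($T = \left(-62 - 117\right) 4 \left(-13\right) = \left(-179\right) \left(-52\right) = 9308$)
$\frac{p{\left(-222 \right)} + 12864}{T} = \frac{224 + 12864}{9308} = 13088 \cdot \frac{1}{9308} = \frac{3272}{2327}$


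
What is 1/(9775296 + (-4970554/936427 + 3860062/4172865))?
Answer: 3907583453355/38197767774462779344 ≈ 1.0230e-7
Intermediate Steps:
1/(9775296 + (-4970554/936427 + 3860062/4172865)) = 1/(9775296 - 17126784538736/3907583453355) = 1/(38197767774462779344/3907583453355) = 3907583453355/38197767774462779344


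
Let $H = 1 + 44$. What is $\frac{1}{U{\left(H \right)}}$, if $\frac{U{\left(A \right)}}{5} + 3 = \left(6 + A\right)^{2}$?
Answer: $\frac{1}{12990} \approx 7.6982 \cdot 10^{-5}$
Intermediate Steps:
$H = 45$
$U{\left(A \right)} = -15 + 5 \left(6 + A\right)^{2}$
$\frac{1}{U{\left(H \right)}} = \frac{1}{-15 + 5 \left(6 + 45\right)^{2}} = \frac{1}{-15 + 5 \cdot 51^{2}} = \frac{1}{-15 + 5 \cdot 2601} = \frac{1}{-15 + 13005} = \frac{1}{12990}$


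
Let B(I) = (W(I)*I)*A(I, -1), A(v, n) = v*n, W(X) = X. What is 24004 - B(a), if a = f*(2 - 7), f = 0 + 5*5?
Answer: -1929121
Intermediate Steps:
A(v, n) = n*v
f = 25 (f = 0 + 25 = 25)
a = -125 (a = 25*(2 - 7) = 25*(-5) = -125)
B(I) = -I**3 (B(I) = (I*I)*(-I) = I**2*(-I) = -I**3)
24004 - B(a) = 24004 - (-1)*(-125)**3 = 24004 - (-1)*(-1953125) = 24004 - 1*1953125 = 24004 - 1953125 = -1929121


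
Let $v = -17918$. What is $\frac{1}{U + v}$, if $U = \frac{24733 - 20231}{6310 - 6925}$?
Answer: $- \frac{615}{11024072} \approx -5.5787 \cdot 10^{-5}$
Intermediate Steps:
$U = - \frac{4502}{615}$ ($U = \frac{4502}{-615} = 4502 \left(- \frac{1}{615}\right) = - \frac{4502}{615} \approx -7.3203$)
$\frac{1}{U + v} = \frac{1}{- \frac{4502}{615} - 17918} = \frac{1}{- \frac{11024072}{615}} = - \frac{615}{11024072}$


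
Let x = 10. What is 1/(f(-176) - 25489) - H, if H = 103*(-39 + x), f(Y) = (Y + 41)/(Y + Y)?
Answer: 26799342739/8971993 ≈ 2987.0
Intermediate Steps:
f(Y) = (41 + Y)/(2*Y) (f(Y) = (41 + Y)/((2*Y)) = (41 + Y)*(1/(2*Y)) = (41 + Y)/(2*Y))
H = -2987 (H = 103*(-39 + 10) = 103*(-29) = -2987)
1/(f(-176) - 25489) - H = 1/((½)*(41 - 176)/(-176) - 25489) - 1*(-2987) = 1/((½)*(-1/176)*(-135) - 25489) + 2987 = 1/(135/352 - 25489) + 2987 = 1/(-8971993/352) + 2987 = -352/8971993 + 2987 = 26799342739/8971993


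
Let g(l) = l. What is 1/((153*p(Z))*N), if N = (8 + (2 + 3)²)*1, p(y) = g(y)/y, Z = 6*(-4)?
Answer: 1/5049 ≈ 0.00019806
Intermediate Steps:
Z = -24
p(y) = 1 (p(y) = y/y = 1)
N = 33 (N = (8 + 5²)*1 = (8 + 25)*1 = 33*1 = 33)
1/((153*p(Z))*N) = 1/((153*1)*33) = 1/(153*33) = 1/5049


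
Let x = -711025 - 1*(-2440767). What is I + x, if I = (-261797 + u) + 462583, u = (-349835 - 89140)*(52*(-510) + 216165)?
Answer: -83247483347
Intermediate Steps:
u = -83249413875 (u = -438975*(-26520 + 216165) = -438975*189645 = -83249413875)
x = 1729742 (x = -711025 + 2440767 = 1729742)
I = -83249213089 (I = (-261797 - 83249413875) + 462583 = -83249675672 + 462583 = -83249213089)
I + x = -83249213089 + 1729742 = -83247483347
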